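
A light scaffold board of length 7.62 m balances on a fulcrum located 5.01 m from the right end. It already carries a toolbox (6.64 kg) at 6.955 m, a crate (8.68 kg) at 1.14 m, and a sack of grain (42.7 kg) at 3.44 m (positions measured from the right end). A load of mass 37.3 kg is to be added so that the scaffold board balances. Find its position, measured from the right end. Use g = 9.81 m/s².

x ≈ 7.36 m from the right end

Take moments about the fulcrum (at 5.01 m from the right end).
Toolbox: 6.64 × 9.81 = 65.14 N down at 6.955 m → arm 1.945 m, τ = 65.14 × 1.945 = 126.7 N·m counterclockwise.
Crate: 8.68 × 9.81 = 85.15 N down at 1.14 m → arm 3.87 m, τ = 85.15 × 3.87 = 329.5 N·m clockwise.
Sack of grain: 42.7 × 9.81 = 418.9 N down at 3.44 m → arm 1.57 m, τ = 418.9 × 1.57 = 657.7 N·m clockwise.
Net moment of existing loads = 860.5 N·m clockwise.
The load weighs 37.3 × 9.81 = 365.9 N and must supply an equal counterclockwise moment, so its lever arm about the fulcrum is 860.5 / 365.9 = 2.35 m.
That puts it at 5.01 + 2.35 = 7.36 m from the right end.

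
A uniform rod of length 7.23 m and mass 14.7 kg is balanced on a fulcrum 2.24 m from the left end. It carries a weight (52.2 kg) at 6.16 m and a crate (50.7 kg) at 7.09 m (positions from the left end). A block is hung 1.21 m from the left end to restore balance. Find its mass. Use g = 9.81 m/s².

m ≈ 457 kg

Take moments about the fulcrum (at 2.24 m from the left end).
Beam weight: 14.7 × 9.81 = 144.2 N down at 3.615 m → arm 1.375 m, τ = 144.2 × 1.375 = 198.3 N·m clockwise.
Weight: 52.2 × 9.81 = 512.1 N down at 6.16 m → arm 3.92 m, τ = 512.1 × 3.92 = 2007 N·m clockwise.
Crate: 50.7 × 9.81 = 497.4 N down at 7.09 m → arm 4.85 m, τ = 497.4 × 4.85 = 2412 N·m clockwise.
Net moment of known loads = 4617 N·m clockwise.
An unknown mass m at 1.21 m has arm 1.03 m; its moment is m·g·1.03 counterclockwise.
Στ = 0 ⇒ m × 9.81 × 1.03 = 4617 ⇒ m = 4617 / (9.81 × 1.03) = 457 kg.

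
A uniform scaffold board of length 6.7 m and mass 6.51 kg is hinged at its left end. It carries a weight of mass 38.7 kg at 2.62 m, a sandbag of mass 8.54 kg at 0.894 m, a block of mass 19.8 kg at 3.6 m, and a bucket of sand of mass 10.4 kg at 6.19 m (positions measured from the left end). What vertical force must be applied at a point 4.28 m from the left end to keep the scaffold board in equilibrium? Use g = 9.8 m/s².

Sum moments about the left end (the unknown pivot reaction has zero arm there).
Beam weight: 6.51 × 9.8 = 63.8 N down at 3.35 m → arm 3.35 m, τ = 63.8 × 3.35 = 213.7 N·m clockwise.
Weight: 38.7 × 9.8 = 379.3 N down at 2.62 m → arm 2.62 m, τ = 379.3 × 2.62 = 993.8 N·m clockwise.
Sandbag: 8.54 × 9.8 = 83.69 N down at 0.894 m → arm 0.894 m, τ = 83.69 × 0.894 = 74.82 N·m clockwise.
Block: 19.8 × 9.8 = 194 N down at 3.6 m → arm 3.6 m, τ = 194 × 3.6 = 698.4 N·m clockwise.
Bucket of sand: 10.4 × 9.8 = 101.9 N down at 6.19 m → arm 6.19 m, τ = 101.9 × 6.19 = 630.8 N·m clockwise.
Net moment of the loads = 2612 N·m clockwise.
The upward force F acts at a point 4.28 m from the left end, arm 4.28 m, giving F × 4.28 counterclockwise.
For rotational equilibrium, F × 4.28 = 2612, so F = 2612 / 4.28 = 610 N.

F ≈ 610 N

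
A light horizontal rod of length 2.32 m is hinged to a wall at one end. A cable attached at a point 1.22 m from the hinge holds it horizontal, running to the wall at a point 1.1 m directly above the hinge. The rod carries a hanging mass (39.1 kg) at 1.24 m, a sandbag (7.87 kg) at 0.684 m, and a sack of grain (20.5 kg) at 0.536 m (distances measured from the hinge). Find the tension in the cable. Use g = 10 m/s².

T ≈ 794 N

About the hinge:
Hanging mass: 39.1 × 10 = 391 N down at 1.24 m → arm 1.24 m, τ = 391 × 1.24 = 484.8 N·m clockwise.
Sandbag: 7.87 × 10 = 78.7 N down at 0.684 m → arm 0.684 m, τ = 78.7 × 0.684 = 53.83 N·m clockwise.
Sack of grain: 20.5 × 10 = 205 N down at 0.536 m → arm 0.536 m, τ = 205 × 0.536 = 109.9 N·m clockwise.
Total clockwise load moment = 648.5 N·m.
The cable tension T acts at 1.22 m; only its component perpendicular to the rod, T sinθ, produces torque. sinθ = h/√(h²+d²) = 1.1/√(1.1²+1.22²) = 0.6696.
For rotational equilibrium, T × 1.22 × 0.6696 = 648.5, so T = 648.5 / 0.8169 = 794 N.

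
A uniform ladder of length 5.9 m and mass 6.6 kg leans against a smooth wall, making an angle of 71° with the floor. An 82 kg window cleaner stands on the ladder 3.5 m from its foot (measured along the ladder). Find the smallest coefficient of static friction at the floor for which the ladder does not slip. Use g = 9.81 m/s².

About the foot of the ladder:
Ladder weight 6.6×9.81 = 64.75 N acts at 2.95 m along the ladder; its horizontal arm is 2.95·cos71° = 0.9604 m → τ = 62.19 N·m clockwise.
Window cleaner: 82×9.81 = 804.4 N at 3.5 m → arm 1.139 m → τ = 916.2 N·m clockwise.
Wall normal N acts horizontally at the top; its moment arm is the height L sinθ = 5.9·sin71° = 5.579 m, counterclockwise.
Setting net torque to zero: N × 5.579 = 978.4 → N = 175.4 N.
ΣFx = 0 ⇒ f = N_wall = 175.4 N. ΣFy = 0 ⇒ N_floor = 869.1 N.
μ_min = f / N_floor = 175.4 / 869.1 = 0.202.

μ_min ≈ 0.202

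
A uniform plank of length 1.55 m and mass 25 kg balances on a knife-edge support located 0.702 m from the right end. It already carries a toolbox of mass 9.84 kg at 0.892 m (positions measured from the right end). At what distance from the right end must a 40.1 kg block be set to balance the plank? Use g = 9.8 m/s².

About the knife-edge support (at 0.702 m from the right end):
Beam weight: 25 × 9.8 = 245 N down at 0.775 m → arm 0.073 m, τ = 245 × 0.073 = 17.88 N·m counterclockwise.
Toolbox: 9.84 × 9.8 = 96.43 N down at 0.892 m → arm 0.19 m, τ = 96.43 × 0.19 = 18.32 N·m counterclockwise.
Net moment of existing loads = 36.2 N·m counterclockwise.
The block weighs 40.1 × 9.8 = 393 N and must supply an equal clockwise moment, so its lever arm about the knife-edge support is 36.2 / 393 = 0.0921 m.
That puts it at 0.702 − 0.0921 = 0.61 m from the right end.

x ≈ 0.61 m from the right end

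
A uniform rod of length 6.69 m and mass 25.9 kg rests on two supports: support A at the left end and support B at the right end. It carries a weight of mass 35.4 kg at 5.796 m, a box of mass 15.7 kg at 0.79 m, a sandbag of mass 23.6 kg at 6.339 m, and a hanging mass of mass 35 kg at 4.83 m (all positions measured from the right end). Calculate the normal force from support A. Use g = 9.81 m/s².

Choose support B as the axis so its reaction then has zero moment arm.
Beam weight: 25.9 × 9.81 = 254.1 N down at 3.345 m → arm 3.345 m, τ = 254.1 × 3.345 = 850 N·m counterclockwise.
Weight: 35.4 × 9.81 = 347.3 N down at 5.796 m → arm 5.796 m, τ = 347.3 × 5.796 = 2013 N·m counterclockwise.
Box: 15.7 × 9.81 = 154 N down at 0.79 m → arm 0.79 m, τ = 154 × 0.79 = 121.7 N·m counterclockwise.
Sandbag: 23.6 × 9.81 = 231.5 N down at 6.339 m → arm 6.339 m, τ = 231.5 × 6.339 = 1467 N·m counterclockwise.
Hanging mass: 35 × 9.81 = 343.4 N down at 4.83 m → arm 4.83 m, τ = 343.4 × 4.83 = 1659 N·m counterclockwise.
Net load moment about support B = 6111 N·m counterclockwise.
Reaction R at support A is upward at 6.69 m, arm 6.69 m → moment R × 6.69 clockwise.
Balancing moments: R × 6.69 = 6111, giving R = 913 N.

R_A ≈ 913 N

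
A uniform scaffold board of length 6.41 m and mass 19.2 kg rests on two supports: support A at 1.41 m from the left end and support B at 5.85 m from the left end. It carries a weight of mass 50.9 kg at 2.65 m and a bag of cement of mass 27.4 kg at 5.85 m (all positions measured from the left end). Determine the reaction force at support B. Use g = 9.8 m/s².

R_B ≈ 484 N

Sum moments about support A (its reaction then has zero moment arm).
Beam weight: 19.2 × 9.8 = 188.2 N down at 3.205 m → arm 1.795 m, τ = 188.2 × 1.795 = 337.8 N·m clockwise.
Weight: 50.9 × 9.8 = 498.8 N down at 2.65 m → arm 1.24 m, τ = 498.8 × 1.24 = 618.5 N·m clockwise.
Bag of cement: 27.4 × 9.8 = 268.5 N down at 5.85 m → arm 4.44 m, τ = 268.5 × 4.44 = 1192 N·m clockwise.
Net load moment about support A = 2148 N·m clockwise.
Reaction R at support B is upward at 5.85 m, arm 4.44 m → moment R × 4.44 counterclockwise.
For rotational equilibrium, R × 4.44 = 2148, so R = 484 N.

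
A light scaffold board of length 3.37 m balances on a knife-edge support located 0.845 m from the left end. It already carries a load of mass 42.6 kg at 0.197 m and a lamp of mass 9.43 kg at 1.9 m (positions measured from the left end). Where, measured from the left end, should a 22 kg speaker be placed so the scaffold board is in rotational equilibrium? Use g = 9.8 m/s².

Sum moments about the knife-edge support (at 0.845 m from the left end) (the support reaction has zero arm there).
Load: 42.6 × 9.8 = 417.5 N down at 0.197 m → arm 0.648 m, τ = 417.5 × 0.648 = 270.5 N·m counterclockwise.
Lamp: 9.43 × 9.8 = 92.41 N down at 1.9 m → arm 1.055 m, τ = 92.41 × 1.055 = 97.49 N·m clockwise.
Net moment of existing loads = 173 N·m counterclockwise.
The speaker weighs 22 × 9.8 = 215.6 N and must supply an equal clockwise moment, so its lever arm about the knife-edge support is 173 / 215.6 = 0.802 m.
That puts it at 0.845 + 0.802 = 1.65 m from the left end.

x ≈ 1.65 m from the left end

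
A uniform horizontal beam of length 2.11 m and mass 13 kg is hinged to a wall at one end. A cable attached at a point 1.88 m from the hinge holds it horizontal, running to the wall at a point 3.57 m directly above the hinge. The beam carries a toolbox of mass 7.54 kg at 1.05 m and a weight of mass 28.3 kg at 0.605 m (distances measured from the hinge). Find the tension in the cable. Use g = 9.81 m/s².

T ≈ 229 N

Take moments about the hinge.
Beam weight: 13 × 9.81 = 127.5 N down at 1.055 m → arm 1.055 m, τ = 127.5 × 1.055 = 134.5 N·m clockwise.
Toolbox: 7.54 × 9.81 = 73.97 N down at 1.05 m → arm 1.05 m, τ = 73.97 × 1.05 = 77.67 N·m clockwise.
Weight: 28.3 × 9.81 = 277.6 N down at 0.605 m → arm 0.605 m, τ = 277.6 × 0.605 = 167.9 N·m clockwise.
Total clockwise load moment = 380.1 N·m.
The cable tension T acts at 1.88 m; only its component perpendicular to the beam, T sinθ, produces torque. sinθ = h/√(h²+d²) = 3.57/√(3.57²+1.88²) = 0.8848.
For rotational equilibrium, T × 1.88 × 0.8848 = 380.1, so T = 380.1 / 1.663 = 229 N.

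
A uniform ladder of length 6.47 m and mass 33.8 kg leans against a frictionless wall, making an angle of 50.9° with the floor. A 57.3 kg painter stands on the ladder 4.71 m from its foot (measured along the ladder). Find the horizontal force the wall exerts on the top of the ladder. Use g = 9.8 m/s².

N_wall ≈ 467 N

Choose the foot of the ladder as the axis so the floor normal and friction both act there and drop out.
Ladder weight 33.8×9.8 = 331.2 N acts at 3.235 m along the ladder; its horizontal arm is 3.235·cos50.9° = 2.04 m → τ = 675.6 N·m clockwise.
Painter: 57.3×9.8 = 561.5 N at 4.71 m → arm 2.97 m → τ = 1668 N·m clockwise.
Wall normal N acts horizontally at the top; its moment arm is the height L sinθ = 6.47·sin50.9° = 5.021 m, counterclockwise.
Setting net torque to zero: N × 5.021 = 2344 → N = 467 N.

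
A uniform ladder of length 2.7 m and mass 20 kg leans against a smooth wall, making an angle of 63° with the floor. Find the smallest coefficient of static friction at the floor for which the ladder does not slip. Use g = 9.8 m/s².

Choose the foot of the ladder as the axis so the floor normal and friction both act there and drop out.
Ladder weight 20×9.8 = 196 N acts at 1.35 m along the ladder; its horizontal arm is 1.35·cos63° = 0.6129 m → τ = 120.1 N·m clockwise.
Wall normal N acts horizontally at the top; its moment arm is the height L sinθ = 2.7·sin63° = 2.406 m, counterclockwise.
Balancing moments: N × 2.406 = 120.1, giving N = 49.92 N.
ΣFx = 0 ⇒ f = N_wall = 49.92 N. ΣFy = 0 ⇒ N_floor = 196 N.
μ_min = f / N_floor = 49.92 / 196 = 0.255.

μ_min ≈ 0.255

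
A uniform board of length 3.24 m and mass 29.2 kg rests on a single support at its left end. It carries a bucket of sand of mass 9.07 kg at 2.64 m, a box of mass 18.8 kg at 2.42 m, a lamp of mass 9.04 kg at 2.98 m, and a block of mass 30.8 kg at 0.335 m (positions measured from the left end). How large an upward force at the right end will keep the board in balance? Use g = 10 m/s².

F ≈ 475 N

Taking torques about the left end:
Beam weight: 29.2 × 10 = 292 N down at 1.62 m → arm 1.62 m, τ = 292 × 1.62 = 473 N·m clockwise.
Bucket of sand: 9.07 × 10 = 90.7 N down at 2.64 m → arm 2.64 m, τ = 90.7 × 2.64 = 239.4 N·m clockwise.
Box: 18.8 × 10 = 188 N down at 2.42 m → arm 2.42 m, τ = 188 × 2.42 = 455 N·m clockwise.
Lamp: 9.04 × 10 = 90.4 N down at 2.98 m → arm 2.98 m, τ = 90.4 × 2.98 = 269.4 N·m clockwise.
Block: 30.8 × 10 = 308 N down at 0.335 m → arm 0.335 m, τ = 308 × 0.335 = 103.2 N·m clockwise.
Net moment of the loads = 1540 N·m clockwise.
The upward force F acts at the right end, arm 3.24 m, giving F × 3.24 counterclockwise.
For rotational equilibrium, F × 3.24 = 1540, so F = 1540 / 3.24 = 475 N.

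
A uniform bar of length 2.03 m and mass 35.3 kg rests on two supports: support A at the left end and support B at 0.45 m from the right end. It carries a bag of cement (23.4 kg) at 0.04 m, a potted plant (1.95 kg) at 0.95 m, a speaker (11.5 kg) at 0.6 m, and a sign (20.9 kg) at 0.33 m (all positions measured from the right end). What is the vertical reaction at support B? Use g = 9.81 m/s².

R_B ≈ 847 N

Take moments about support A.
Beam weight: 35.3 × 9.81 = 346.3 N down at 1.015 m → arm 1.015 m, τ = 346.3 × 1.015 = 351.5 N·m clockwise.
Bag of cement: 23.4 × 9.81 = 229.6 N down at 0.04 m → arm 1.99 m, τ = 229.6 × 1.99 = 456.9 N·m clockwise.
Potted plant: 1.95 × 9.81 = 19.13 N down at 0.95 m → arm 1.08 m, τ = 19.13 × 1.08 = 20.66 N·m clockwise.
Speaker: 11.5 × 9.81 = 112.8 N down at 0.6 m → arm 1.43 m, τ = 112.8 × 1.43 = 161.3 N·m clockwise.
Sign: 20.9 × 9.81 = 205 N down at 0.33 m → arm 1.7 m, τ = 205 × 1.7 = 348.5 N·m clockwise.
Net load moment about support A = 1339 N·m clockwise.
Reaction R at support B is upward at 0.45 m, arm 1.58 m → moment R × 1.58 counterclockwise.
Setting net torque to zero: R × 1.58 = 1339 → R = 847 N.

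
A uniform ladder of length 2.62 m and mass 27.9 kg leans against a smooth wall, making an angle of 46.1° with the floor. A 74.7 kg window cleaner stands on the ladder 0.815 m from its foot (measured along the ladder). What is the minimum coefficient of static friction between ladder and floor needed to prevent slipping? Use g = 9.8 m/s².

μ_min ≈ 0.349

About the foot of the ladder:
Ladder weight 27.9×9.8 = 273.4 N acts at 1.31 m along the ladder; its horizontal arm is 1.31·cos46.1° = 0.9084 m → τ = 248.4 N·m clockwise.
Window cleaner: 74.7×9.8 = 732.1 N at 0.815 m → arm 0.5651 m → τ = 413.7 N·m clockwise.
Wall normal N acts horizontally at the top; its moment arm is the height L sinθ = 2.62·sin46.1° = 1.888 m, counterclockwise.
Balancing moments: N × 1.888 = 662.1, giving N = 350.7 N.
ΣFx = 0 ⇒ f = N_wall = 350.7 N. ΣFy = 0 ⇒ N_floor = 1006 N.
μ_min = f / N_floor = 350.7 / 1006 = 0.349.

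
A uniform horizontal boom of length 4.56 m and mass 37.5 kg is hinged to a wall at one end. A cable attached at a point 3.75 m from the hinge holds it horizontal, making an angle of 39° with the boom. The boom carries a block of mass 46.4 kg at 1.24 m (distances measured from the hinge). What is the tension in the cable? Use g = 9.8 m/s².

Choose the hinge as the axis so the unknown hinge reaction has zero arm there.
Beam weight: 37.5 × 9.8 = 367.5 N down at 2.28 m → arm 2.28 m, τ = 367.5 × 2.28 = 837.9 N·m clockwise.
Block: 46.4 × 9.8 = 454.7 N down at 1.24 m → arm 1.24 m, τ = 454.7 × 1.24 = 563.8 N·m clockwise.
Total clockwise load moment = 1402 N·m.
The cable tension T acts at 3.75 m; only its component perpendicular to the boom, T sinθ, produces torque. sin 39° = 0.6293.
Στ = 0 ⇒ T × 3.75 × 0.6293 = 1402 ⇒ T = 1402 / 2.36 = 594 N.

T ≈ 594 N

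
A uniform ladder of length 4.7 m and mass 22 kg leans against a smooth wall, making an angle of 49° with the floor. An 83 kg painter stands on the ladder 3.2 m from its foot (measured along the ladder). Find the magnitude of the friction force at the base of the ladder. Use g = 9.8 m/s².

f ≈ 575 N

Sum moments about the foot of the ladder (the floor normal and friction both act there and drop out).
Ladder weight 22×9.8 = 215.6 N acts at 2.35 m along the ladder; its horizontal arm is 2.35·cos49° = 1.542 m → τ = 332.5 N·m clockwise.
Painter: 83×9.8 = 813.4 N at 3.2 m → arm 2.099 m → τ = 1707 N·m clockwise.
Wall normal N acts horizontally at the top; its moment arm is the height L sinθ = 4.7·sin49° = 3.547 m, counterclockwise.
Στ = 0 ⇒ N × 3.547 = 2040 ⇒ N = 575 N.
ΣFx = 0: friction at the foot balances the wall's push, so f = N_wall = 575 N.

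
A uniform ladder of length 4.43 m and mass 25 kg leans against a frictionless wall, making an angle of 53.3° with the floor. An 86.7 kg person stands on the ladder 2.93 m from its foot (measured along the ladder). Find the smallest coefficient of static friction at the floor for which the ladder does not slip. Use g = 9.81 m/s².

Sum moments about the foot of the ladder (the floor normal and friction both act there and drop out).
Ladder weight 25×9.81 = 245.2 N acts at 2.215 m along the ladder; its horizontal arm is 2.215·cos53.3° = 1.324 m → τ = 324.6 N·m clockwise.
Person: 86.7×9.81 = 850.5 N at 2.93 m → arm 1.751 m → τ = 1489 N·m clockwise.
Wall normal N acts horizontally at the top; its moment arm is the height L sinθ = 4.43·sin53.3° = 3.552 m, counterclockwise.
Setting net torque to zero: N × 3.552 = 1814 → N = 510.7 N.
ΣFx = 0 ⇒ f = N_wall = 510.7 N. ΣFy = 0 ⇒ N_floor = 1096 N.
μ_min = f / N_floor = 510.7 / 1096 = 0.466.

μ_min ≈ 0.466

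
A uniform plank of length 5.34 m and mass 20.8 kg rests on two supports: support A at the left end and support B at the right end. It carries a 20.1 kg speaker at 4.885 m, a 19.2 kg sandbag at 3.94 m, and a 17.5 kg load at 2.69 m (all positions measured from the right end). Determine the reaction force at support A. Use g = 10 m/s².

Sum moments about support B (its reaction then has zero moment arm).
Beam weight: 20.8 × 10 = 208 N down at 2.67 m → arm 2.67 m, τ = 208 × 2.67 = 555.4 N·m counterclockwise.
Speaker: 20.1 × 10 = 201 N down at 4.885 m → arm 4.885 m, τ = 201 × 4.885 = 981.9 N·m counterclockwise.
Sandbag: 19.2 × 10 = 192 N down at 3.94 m → arm 3.94 m, τ = 192 × 3.94 = 756.5 N·m counterclockwise.
Load: 17.5 × 10 = 175 N down at 2.69 m → arm 2.69 m, τ = 175 × 2.69 = 470.8 N·m counterclockwise.
Net load moment about support B = 2765 N·m counterclockwise.
Reaction R at support A is upward at 5.34 m, arm 5.34 m → moment R × 5.34 clockwise.
Στ = 0 ⇒ R × 5.34 = 2765 ⇒ R = 518 N.

R_A ≈ 518 N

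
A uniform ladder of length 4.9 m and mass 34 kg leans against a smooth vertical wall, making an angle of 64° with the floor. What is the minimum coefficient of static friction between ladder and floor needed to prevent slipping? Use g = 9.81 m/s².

μ_min ≈ 0.244

Taking torques about the foot of the ladder:
Ladder weight 34×9.81 = 333.5 N acts at 2.45 m along the ladder; its horizontal arm is 2.45·cos64° = 1.074 m → τ = 358.2 N·m clockwise.
Wall normal N acts horizontally at the top; its moment arm is the height L sinθ = 4.9·sin64° = 4.404 m, counterclockwise.
Balancing moments: N × 4.404 = 358.2, giving N = 81.34 N.
ΣFx = 0 ⇒ f = N_wall = 81.34 N. ΣFy = 0 ⇒ N_floor = 333.5 N.
μ_min = f / N_floor = 81.34 / 333.5 = 0.244.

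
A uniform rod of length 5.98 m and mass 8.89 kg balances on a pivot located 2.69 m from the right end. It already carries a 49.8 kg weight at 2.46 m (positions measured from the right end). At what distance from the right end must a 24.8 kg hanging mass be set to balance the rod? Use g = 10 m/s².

x ≈ 3.04 m from the right end

About the pivot (at 2.69 m from the right end):
Beam weight: 8.89 × 10 = 88.9 N down at 2.99 m → arm 0.3 m, τ = 88.9 × 0.3 = 26.67 N·m counterclockwise.
Weight: 49.8 × 10 = 498 N down at 2.46 m → arm 0.23 m, τ = 498 × 0.23 = 114.5 N·m clockwise.
Net moment of existing loads = 87.83 N·m clockwise.
The hanging mass weighs 24.8 × 10 = 248 N and must supply an equal counterclockwise moment, so its lever arm about the pivot is 87.83 / 248 = 0.354 m.
That puts it at 2.69 + 0.354 = 3.04 m from the right end.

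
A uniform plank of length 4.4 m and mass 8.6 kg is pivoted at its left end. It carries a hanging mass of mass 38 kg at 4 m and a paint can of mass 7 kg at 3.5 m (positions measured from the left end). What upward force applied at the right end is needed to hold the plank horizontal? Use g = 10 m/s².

Sum moments about the left end (the unknown pivot reaction has zero arm there).
Beam weight: 8.6 × 10 = 86 N down at 2.2 m → arm 2.2 m, τ = 86 × 2.2 = 189.2 N·m clockwise.
Hanging mass: 38 × 10 = 380 N down at 4 m → arm 4 m, τ = 380 × 4 = 1520 N·m clockwise.
Paint can: 7 × 10 = 70 N down at 3.5 m → arm 3.5 m, τ = 70 × 3.5 = 245 N·m clockwise.
Net moment of the loads = 1954 N·m clockwise.
The upward force F acts at the right end, arm 4.4 m, giving F × 4.4 counterclockwise.
Balancing moments: F × 4.4 = 1954, giving F = 1954 / 4.4 = 444 N.

F ≈ 444 N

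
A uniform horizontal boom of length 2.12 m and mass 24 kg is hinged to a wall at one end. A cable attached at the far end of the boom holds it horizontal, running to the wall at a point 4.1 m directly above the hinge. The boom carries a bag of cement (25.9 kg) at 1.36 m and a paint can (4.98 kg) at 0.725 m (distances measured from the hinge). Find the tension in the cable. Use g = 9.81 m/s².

Choose the hinge as the axis so the unknown hinge reaction has zero arm there.
Beam weight: 24 × 9.81 = 235.4 N down at 1.06 m → arm 1.06 m, τ = 235.4 × 1.06 = 249.5 N·m clockwise.
Bag of cement: 25.9 × 9.81 = 254.1 N down at 1.36 m → arm 1.36 m, τ = 254.1 × 1.36 = 345.6 N·m clockwise.
Paint can: 4.98 × 9.81 = 48.85 N down at 0.725 m → arm 0.725 m, τ = 48.85 × 0.725 = 35.42 N·m clockwise.
Total clockwise load moment = 630.5 N·m.
The cable tension T acts at 2.12 m; only its component perpendicular to the boom, T sinθ, produces torque. sinθ = h/√(h²+d²) = 4.1/√(4.1²+2.12²) = 0.8883.
Στ = 0 ⇒ T × 2.12 × 0.8883 = 630.5 ⇒ T = 630.5 / 1.883 = 335 N.

T ≈ 335 N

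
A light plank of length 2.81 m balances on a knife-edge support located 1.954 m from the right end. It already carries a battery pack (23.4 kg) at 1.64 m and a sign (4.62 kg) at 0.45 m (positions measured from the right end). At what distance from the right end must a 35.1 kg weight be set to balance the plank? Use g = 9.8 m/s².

Choose the knife-edge support (at 1.954 m from the right end) as the axis so the support reaction has zero arm there.
Battery pack: 23.4 × 9.8 = 229.3 N down at 1.64 m → arm 0.314 m, τ = 229.3 × 0.314 = 72 N·m clockwise.
Sign: 4.62 × 9.8 = 45.28 N down at 0.45 m → arm 1.504 m, τ = 45.28 × 1.504 = 68.1 N·m clockwise.
Net moment of existing loads = 140.1 N·m clockwise.
The weight weighs 35.1 × 9.8 = 344 N and must supply an equal counterclockwise moment, so its lever arm about the knife-edge support is 140.1 / 344 = 0.407 m.
That puts it at 1.954 + 0.407 = 2.36 m from the right end.

x ≈ 2.36 m from the right end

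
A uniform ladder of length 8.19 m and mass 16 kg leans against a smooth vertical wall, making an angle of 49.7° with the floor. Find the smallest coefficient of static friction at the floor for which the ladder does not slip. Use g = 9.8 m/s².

Sum moments about the foot of the ladder (the floor normal and friction both act there and drop out).
Ladder weight 16×9.8 = 156.8 N acts at 4.095 m along the ladder; its horizontal arm is 4.095·cos49.7° = 2.649 m → τ = 415.4 N·m clockwise.
Wall normal N acts horizontally at the top; its moment arm is the height L sinθ = 8.19·sin49.7° = 6.246 m, counterclockwise.
Setting net torque to zero: N × 6.246 = 415.4 → N = 66.51 N.
ΣFx = 0 ⇒ f = N_wall = 66.51 N. ΣFy = 0 ⇒ N_floor = 156.8 N.
μ_min = f / N_floor = 66.51 / 156.8 = 0.424.

μ_min ≈ 0.424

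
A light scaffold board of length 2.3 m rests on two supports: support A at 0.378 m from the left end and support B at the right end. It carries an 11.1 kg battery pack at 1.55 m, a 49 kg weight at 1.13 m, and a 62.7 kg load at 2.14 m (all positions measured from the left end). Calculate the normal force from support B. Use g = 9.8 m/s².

R_B ≈ 818 N

About support A:
Battery pack: 11.1 × 9.8 = 108.8 N down at 1.55 m → arm 1.172 m, τ = 108.8 × 1.172 = 127.5 N·m clockwise.
Weight: 49 × 9.8 = 480.2 N down at 1.13 m → arm 0.752 m, τ = 480.2 × 0.752 = 361.1 N·m clockwise.
Load: 62.7 × 9.8 = 614.5 N down at 2.14 m → arm 1.762 m, τ = 614.5 × 1.762 = 1083 N·m clockwise.
Net load moment about support A = 1572 N·m clockwise.
Reaction R at support B is upward at 2.3 m, arm 1.922 m → moment R × 1.922 counterclockwise.
Setting net torque to zero: R × 1.922 = 1572 → R = 818 N.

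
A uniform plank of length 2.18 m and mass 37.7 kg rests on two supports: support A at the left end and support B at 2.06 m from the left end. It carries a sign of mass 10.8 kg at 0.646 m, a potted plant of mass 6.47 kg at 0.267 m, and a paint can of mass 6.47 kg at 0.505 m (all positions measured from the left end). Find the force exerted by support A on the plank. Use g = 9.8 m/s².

Choose support B as the axis so its reaction then has zero moment arm.
Beam weight: 37.7 × 9.8 = 369.5 N down at 1.09 m → arm 0.97 m, τ = 369.5 × 0.97 = 358.4 N·m counterclockwise.
Sign: 10.8 × 9.8 = 105.8 N down at 0.646 m → arm 1.414 m, τ = 105.8 × 1.414 = 149.6 N·m counterclockwise.
Potted plant: 6.47 × 9.8 = 63.41 N down at 0.267 m → arm 1.793 m, τ = 63.41 × 1.793 = 113.7 N·m counterclockwise.
Paint can: 6.47 × 9.8 = 63.41 N down at 0.505 m → arm 1.555 m, τ = 63.41 × 1.555 = 98.6 N·m counterclockwise.
Net load moment about support B = 720.3 N·m counterclockwise.
Reaction R at support A is upward at 0 m, arm 2.06 m → moment R × 2.06 clockwise.
Balancing moments: R × 2.06 = 720.3, giving R = 350 N.

R_A ≈ 350 N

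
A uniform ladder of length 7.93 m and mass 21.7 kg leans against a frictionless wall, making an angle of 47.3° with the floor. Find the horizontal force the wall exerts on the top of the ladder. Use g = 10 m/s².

N_wall ≈ 100 N

Taking torques about the foot of the ladder:
Ladder weight 21.7×10 = 217 N acts at 3.965 m along the ladder; its horizontal arm is 3.965·cos47.3° = 2.689 m → τ = 583.5 N·m clockwise.
Wall normal N acts horizontally at the top; its moment arm is the height L sinθ = 7.93·sin47.3° = 5.828 m, counterclockwise.
Setting net torque to zero: N × 5.828 = 583.5 → N = 100 N.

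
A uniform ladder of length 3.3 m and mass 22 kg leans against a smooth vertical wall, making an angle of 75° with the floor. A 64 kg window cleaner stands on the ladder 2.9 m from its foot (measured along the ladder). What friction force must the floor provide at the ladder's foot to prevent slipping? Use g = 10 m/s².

f ≈ 180 N

About the foot of the ladder:
Ladder weight 22×10 = 220 N acts at 1.65 m along the ladder; its horizontal arm is 1.65·cos75° = 0.4271 m → τ = 93.96 N·m clockwise.
Window cleaner: 64×10 = 640 N at 2.9 m → arm 0.7506 m → τ = 480.4 N·m clockwise.
Wall normal N acts horizontally at the top; its moment arm is the height L sinθ = 3.3·sin75° = 3.188 m, counterclockwise.
For rotational equilibrium, N × 3.188 = 574.4, so N = 180 N.
ΣFx = 0: friction at the foot balances the wall's push, so f = N_wall = 180 N.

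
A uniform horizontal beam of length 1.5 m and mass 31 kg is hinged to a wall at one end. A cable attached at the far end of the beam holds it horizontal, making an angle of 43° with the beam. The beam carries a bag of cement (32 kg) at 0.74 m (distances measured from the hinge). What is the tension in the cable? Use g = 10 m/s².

Take moments about the hinge.
Beam weight: 31 × 10 = 310 N down at 0.75 m → arm 0.75 m, τ = 310 × 0.75 = 232.5 N·m clockwise.
Bag of cement: 32 × 10 = 320 N down at 0.74 m → arm 0.74 m, τ = 320 × 0.74 = 236.8 N·m clockwise.
Total clockwise load moment = 469.3 N·m.
The cable tension T acts at 1.5 m; only its component perpendicular to the beam, T sinθ, produces torque. sin 43° = 0.682.
Setting net torque to zero: T × 1.5 × 0.682 = 469.3 → T = 469.3 / 1.023 = 459 N.

T ≈ 459 N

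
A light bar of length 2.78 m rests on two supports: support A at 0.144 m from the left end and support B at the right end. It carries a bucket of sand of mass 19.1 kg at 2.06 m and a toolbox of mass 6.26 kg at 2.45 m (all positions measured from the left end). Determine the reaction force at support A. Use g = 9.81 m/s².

R_A ≈ 58.9 N

Choose support B as the axis so its reaction then has zero moment arm.
Bucket of sand: 19.1 × 9.81 = 187.4 N down at 2.06 m → arm 0.72 m, τ = 187.4 × 0.72 = 134.9 N·m counterclockwise.
Toolbox: 6.26 × 9.81 = 61.41 N down at 2.45 m → arm 0.33 m, τ = 61.41 × 0.33 = 20.27 N·m counterclockwise.
Net load moment about support B = 155.2 N·m counterclockwise.
Reaction R at support A is upward at 0.144 m, arm 2.636 m → moment R × 2.636 clockwise.
Balancing moments: R × 2.636 = 155.2, giving R = 58.9 N.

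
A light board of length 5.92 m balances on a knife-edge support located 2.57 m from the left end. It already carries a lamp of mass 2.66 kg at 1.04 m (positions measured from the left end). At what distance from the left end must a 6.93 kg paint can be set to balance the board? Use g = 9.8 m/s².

x ≈ 3.16 m from the left end

About the knife-edge support (at 2.57 m from the left end):
Lamp: 2.66 × 9.8 = 26.07 N down at 1.04 m → arm 1.53 m, τ = 26.07 × 1.53 = 39.89 N·m counterclockwise.
Net moment of existing loads = 39.89 N·m counterclockwise.
The paint can weighs 6.93 × 9.8 = 67.91 N and must supply an equal clockwise moment, so its lever arm about the knife-edge support is 39.89 / 67.91 = 0.587 m.
That puts it at 2.57 + 0.587 = 3.16 m from the left end.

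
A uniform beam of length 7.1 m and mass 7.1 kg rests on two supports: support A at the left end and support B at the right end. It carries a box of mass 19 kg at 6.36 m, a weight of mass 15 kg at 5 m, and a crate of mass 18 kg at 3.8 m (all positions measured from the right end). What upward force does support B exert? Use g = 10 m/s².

Taking torques about support A:
Beam weight: 7.1 × 10 = 71 N down at 3.55 m → arm 3.55 m, τ = 71 × 3.55 = 252 N·m clockwise.
Box: 19 × 10 = 190 N down at 6.36 m → arm 0.74 m, τ = 190 × 0.74 = 140.6 N·m clockwise.
Weight: 15 × 10 = 150 N down at 5 m → arm 2.1 m, τ = 150 × 2.1 = 315 N·m clockwise.
Crate: 18 × 10 = 180 N down at 3.8 m → arm 3.3 m, τ = 180 × 3.3 = 594 N·m clockwise.
Net load moment about support A = 1302 N·m clockwise.
Reaction R at support B is upward at 0 m, arm 7.1 m → moment R × 7.1 counterclockwise.
Balancing moments: R × 7.1 = 1302, giving R = 183 N.

R_B ≈ 183 N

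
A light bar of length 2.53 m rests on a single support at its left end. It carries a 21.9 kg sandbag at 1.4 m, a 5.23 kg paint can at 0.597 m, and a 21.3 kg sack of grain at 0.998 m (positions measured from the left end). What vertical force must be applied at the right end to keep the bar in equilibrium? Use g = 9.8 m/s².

Taking torques about the left end:
Sandbag: 21.9 × 9.8 = 214.6 N down at 1.4 m → arm 1.4 m, τ = 214.6 × 1.4 = 300.4 N·m clockwise.
Paint can: 5.23 × 9.8 = 51.25 N down at 0.597 m → arm 0.597 m, τ = 51.25 × 0.597 = 30.6 N·m clockwise.
Sack of grain: 21.3 × 9.8 = 208.7 N down at 0.998 m → arm 0.998 m, τ = 208.7 × 0.998 = 208.3 N·m clockwise.
Net moment of the loads = 539.3 N·m clockwise.
The upward force F acts at the right end, arm 2.53 m, giving F × 2.53 counterclockwise.
Balancing moments: F × 2.53 = 539.3, giving F = 539.3 / 2.53 = 213 N.

F ≈ 213 N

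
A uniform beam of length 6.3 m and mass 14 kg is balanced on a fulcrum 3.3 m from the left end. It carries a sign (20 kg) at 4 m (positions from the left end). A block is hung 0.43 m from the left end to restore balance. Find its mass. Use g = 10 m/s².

m ≈ 4.15 kg

Take moments about the fulcrum (at 3.3 m from the left end).
Beam weight: 14 × 10 = 140 N down at 3.15 m → arm 0.15 m, τ = 140 × 0.15 = 21 N·m counterclockwise.
Sign: 20 × 10 = 200 N down at 4 m → arm 0.7 m, τ = 200 × 0.7 = 140 N·m clockwise.
Net moment of known loads = 119 N·m clockwise.
An unknown mass m at 0.43 m has arm 2.87 m; its moment is m·g·2.87 counterclockwise.
Στ = 0 ⇒ m × 10 × 2.87 = 119 ⇒ m = 119 / (10 × 2.87) = 4.15 kg.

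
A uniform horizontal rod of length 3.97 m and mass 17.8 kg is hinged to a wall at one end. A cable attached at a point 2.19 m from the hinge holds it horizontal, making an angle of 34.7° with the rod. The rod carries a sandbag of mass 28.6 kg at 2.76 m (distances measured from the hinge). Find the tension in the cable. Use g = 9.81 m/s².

T ≈ 899 N

Take moments about the hinge.
Beam weight: 17.8 × 9.81 = 174.6 N down at 1.985 m → arm 1.985 m, τ = 174.6 × 1.985 = 346.6 N·m clockwise.
Sandbag: 28.6 × 9.81 = 280.6 N down at 2.76 m → arm 2.76 m, τ = 280.6 × 2.76 = 774.5 N·m clockwise.
Total clockwise load moment = 1121 N·m.
The cable tension T acts at 2.19 m; only its component perpendicular to the rod, T sinθ, produces torque. sin 34.7° = 0.5693.
Στ = 0 ⇒ T × 2.19 × 0.5693 = 1121 ⇒ T = 1121 / 1.247 = 899 N.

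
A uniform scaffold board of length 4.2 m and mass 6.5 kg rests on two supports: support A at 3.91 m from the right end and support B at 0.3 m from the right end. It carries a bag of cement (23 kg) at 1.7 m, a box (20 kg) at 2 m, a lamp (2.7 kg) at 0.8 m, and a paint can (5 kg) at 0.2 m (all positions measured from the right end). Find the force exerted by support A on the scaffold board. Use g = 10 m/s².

Take moments about support B.
Beam weight: 6.5 × 10 = 65 N down at 2.1 m → arm 1.8 m, τ = 65 × 1.8 = 117 N·m counterclockwise.
Bag of cement: 23 × 10 = 230 N down at 1.7 m → arm 1.4 m, τ = 230 × 1.4 = 322 N·m counterclockwise.
Box: 20 × 10 = 200 N down at 2 m → arm 1.7 m, τ = 200 × 1.7 = 340 N·m counterclockwise.
Lamp: 2.7 × 10 = 27 N down at 0.8 m → arm 0.5 m, τ = 27 × 0.5 = 13.5 N·m counterclockwise.
Paint can: 5 × 10 = 50 N down at 0.2 m → arm 0.1 m, τ = 50 × 0.1 = 5 N·m clockwise.
Net load moment about support B = 787.5 N·m counterclockwise.
Reaction R at support A is upward at 3.91 m, arm 3.61 m → moment R × 3.61 clockwise.
For rotational equilibrium, R × 3.61 = 787.5, so R = 218 N.

R_A ≈ 218 N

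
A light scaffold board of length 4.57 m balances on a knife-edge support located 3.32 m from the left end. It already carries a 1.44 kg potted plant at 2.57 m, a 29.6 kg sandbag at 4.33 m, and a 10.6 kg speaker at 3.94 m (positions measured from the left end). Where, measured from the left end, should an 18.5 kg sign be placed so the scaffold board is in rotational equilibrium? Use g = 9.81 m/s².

Choose the knife-edge support (at 3.32 m from the left end) as the axis so the support reaction has zero arm there.
Potted plant: 1.44 × 9.81 = 14.13 N down at 2.57 m → arm 0.75 m, τ = 14.13 × 0.75 = 10.6 N·m counterclockwise.
Sandbag: 29.6 × 9.81 = 290.4 N down at 4.33 m → arm 1.01 m, τ = 290.4 × 1.01 = 293.3 N·m clockwise.
Speaker: 10.6 × 9.81 = 104 N down at 3.94 m → arm 0.62 m, τ = 104 × 0.62 = 64.48 N·m clockwise.
Net moment of existing loads = 347.2 N·m clockwise.
The sign weighs 18.5 × 9.81 = 181.5 N and must supply an equal counterclockwise moment, so its lever arm about the knife-edge support is 347.2 / 181.5 = 1.91 m.
That puts it at 3.32 − 1.91 = 1.41 m from the left end.

x ≈ 1.41 m from the left end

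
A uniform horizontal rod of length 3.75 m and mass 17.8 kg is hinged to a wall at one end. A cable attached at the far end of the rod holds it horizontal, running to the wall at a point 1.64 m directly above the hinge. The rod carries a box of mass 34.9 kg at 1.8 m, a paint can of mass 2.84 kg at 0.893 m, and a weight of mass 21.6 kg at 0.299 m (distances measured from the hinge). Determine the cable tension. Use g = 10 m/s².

Sum moments about the hinge (the unknown hinge reaction has zero arm there).
Beam weight: 17.8 × 10 = 178 N down at 1.875 m → arm 1.875 m, τ = 178 × 1.875 = 333.8 N·m clockwise.
Box: 34.9 × 10 = 349 N down at 1.8 m → arm 1.8 m, τ = 349 × 1.8 = 628.2 N·m clockwise.
Paint can: 2.84 × 10 = 28.4 N down at 0.893 m → arm 0.893 m, τ = 28.4 × 0.893 = 25.36 N·m clockwise.
Weight: 21.6 × 10 = 216 N down at 0.299 m → arm 0.299 m, τ = 216 × 0.299 = 64.58 N·m clockwise.
Total clockwise load moment = 1052 N·m.
The cable tension T acts at 3.75 m; only its component perpendicular to the rod, T sinθ, produces torque. sinθ = h/√(h²+d²) = 1.64/√(1.64²+3.75²) = 0.4007.
Στ = 0 ⇒ T × 3.75 × 0.4007 = 1052 ⇒ T = 1052 / 1.503 = 700 N.

T ≈ 700 N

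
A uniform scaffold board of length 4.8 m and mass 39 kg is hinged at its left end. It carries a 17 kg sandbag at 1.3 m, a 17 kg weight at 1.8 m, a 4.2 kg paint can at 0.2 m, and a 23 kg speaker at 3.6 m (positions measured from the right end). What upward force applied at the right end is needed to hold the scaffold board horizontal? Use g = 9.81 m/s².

F ≈ 513 N

Take moments about the left end.
Beam weight: 39 × 9.81 = 382.6 N down at 2.4 m → arm 2.4 m, τ = 382.6 × 2.4 = 918.2 N·m clockwise.
Sandbag: 17 × 9.81 = 166.8 N down at 1.3 m → arm 3.5 m, τ = 166.8 × 3.5 = 583.8 N·m clockwise.
Weight: 17 × 9.81 = 166.8 N down at 1.8 m → arm 3 m, τ = 166.8 × 3 = 500.4 N·m clockwise.
Paint can: 4.2 × 9.81 = 41.2 N down at 0.2 m → arm 4.6 m, τ = 41.2 × 4.6 = 189.5 N·m clockwise.
Speaker: 23 × 9.81 = 225.6 N down at 3.6 m → arm 1.2 m, τ = 225.6 × 1.2 = 270.7 N·m clockwise.
Net moment of the loads = 2463 N·m clockwise.
The upward force F acts at the right end, arm 4.8 m, giving F × 4.8 counterclockwise.
For rotational equilibrium, F × 4.8 = 2463, so F = 2463 / 4.8 = 513 N.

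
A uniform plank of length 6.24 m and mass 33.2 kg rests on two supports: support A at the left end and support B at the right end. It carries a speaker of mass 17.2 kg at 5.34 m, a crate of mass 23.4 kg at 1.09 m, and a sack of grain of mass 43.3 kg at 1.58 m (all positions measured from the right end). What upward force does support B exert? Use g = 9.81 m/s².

R_B ≈ 694 N

Sum moments about support A (its reaction then has zero moment arm).
Beam weight: 33.2 × 9.81 = 325.7 N down at 3.12 m → arm 3.12 m, τ = 325.7 × 3.12 = 1016 N·m clockwise.
Speaker: 17.2 × 9.81 = 168.7 N down at 5.34 m → arm 0.9 m, τ = 168.7 × 0.9 = 151.8 N·m clockwise.
Crate: 23.4 × 9.81 = 229.6 N down at 1.09 m → arm 5.15 m, τ = 229.6 × 5.15 = 1182 N·m clockwise.
Sack of grain: 43.3 × 9.81 = 424.8 N down at 1.58 m → arm 4.66 m, τ = 424.8 × 4.66 = 1980 N·m clockwise.
Net load moment about support A = 4330 N·m clockwise.
Reaction R at support B is upward at 0 m, arm 6.24 m → moment R × 6.24 counterclockwise.
For rotational equilibrium, R × 6.24 = 4330, so R = 694 N.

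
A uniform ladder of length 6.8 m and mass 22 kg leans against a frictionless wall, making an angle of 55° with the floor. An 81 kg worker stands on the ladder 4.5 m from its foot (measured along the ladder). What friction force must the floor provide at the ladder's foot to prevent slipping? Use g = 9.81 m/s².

f ≈ 444 N

About the foot of the ladder:
Ladder weight 22×9.81 = 215.8 N acts at 3.4 m along the ladder; its horizontal arm is 3.4·cos55° = 1.95 m → τ = 420.8 N·m clockwise.
Worker: 81×9.81 = 794.6 N at 4.5 m → arm 2.581 m → τ = 2051 N·m clockwise.
Wall normal N acts horizontally at the top; its moment arm is the height L sinθ = 6.8·sin55° = 5.57 m, counterclockwise.
For rotational equilibrium, N × 5.57 = 2472, so N = 444 N.
ΣFx = 0: friction at the foot balances the wall's push, so f = N_wall = 444 N.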